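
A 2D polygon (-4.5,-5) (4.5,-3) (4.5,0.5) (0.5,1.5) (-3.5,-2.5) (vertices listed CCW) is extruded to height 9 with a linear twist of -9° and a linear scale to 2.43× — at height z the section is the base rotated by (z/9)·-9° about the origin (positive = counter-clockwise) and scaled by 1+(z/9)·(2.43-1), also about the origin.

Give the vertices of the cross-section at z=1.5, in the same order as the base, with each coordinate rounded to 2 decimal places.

Cross-section at z=1.5: (-5.73,-6.04) (5.47,-3.86) (5.59,0.47) (0.67,1.84) (-4.41,-2.98)

t = z/height = 1.5/9 = 0.166667
s = 1 + (scale-1)·z/height = 1 + (2.43-1)·1.5/9 = 1.238333
θ = twist·z/height = -9°·1.5/9 = -1.5000° = -0.026180 rad
cos θ = 0.999657, sin θ = -0.026177 (intermediates below are computed at full precision and shown rounded to 5 d.p.)
v1: (-4.5,-5) → rotate → (-4.62934,-4.88049) → ×s → (-5.73267,-6.04367) → (-5.73,-6.04)
v2: (4.5,-3) → rotate → (4.41993,-3.11677) → ×s → (5.47334,-3.85960) → (5.47,-3.86)
v3: (4.5,0.5) → rotate → (4.51155,0.38203) → ×s → (5.58680,0.47308) → (5.59,0.47)
v4: (0.5,1.5) → rotate → (0.53909,1.48640) → ×s → (0.66758,1.84066) → (0.67,1.84)
v5: (-3.5,-2.5) → rotate → (-3.56424,-2.40752) → ×s → (-4.41372,-2.98132) → (-4.41,-2.98)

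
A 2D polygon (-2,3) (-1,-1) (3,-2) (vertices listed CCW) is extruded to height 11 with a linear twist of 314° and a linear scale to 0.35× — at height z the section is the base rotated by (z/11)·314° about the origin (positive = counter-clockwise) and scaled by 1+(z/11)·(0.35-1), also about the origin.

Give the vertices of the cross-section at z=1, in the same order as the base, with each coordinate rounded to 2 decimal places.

Cross-section at z=1: (-3.00,1.58) (-0.38,-1.28) (3.38,-0.30)

t = z/height = 1/11 = 0.0909091
s = 1 + (scale-1)·z/height = 1 + (0.35-1)·1/11 = 0.940909
θ = twist·z/height = 314°·1/11 = 28.5455° = 0.498212 rad
cos θ = 0.878438, sin θ = 0.477856 (intermediates below are computed at full precision and shown rounded to 5 d.p.)
v1: (-2,3) → rotate → (-3.19044,1.67960) → ×s → (-3.00192,1.58035) → (-3.00,1.58)
v2: (-1,-1) → rotate → (-0.40058,-1.35629) → ×s → (-0.37691,-1.27615) → (-0.38,-1.28)
v3: (3,-2) → rotate → (3.59103,-0.32331) → ×s → (3.37883,-0.30420) → (3.38,-0.30)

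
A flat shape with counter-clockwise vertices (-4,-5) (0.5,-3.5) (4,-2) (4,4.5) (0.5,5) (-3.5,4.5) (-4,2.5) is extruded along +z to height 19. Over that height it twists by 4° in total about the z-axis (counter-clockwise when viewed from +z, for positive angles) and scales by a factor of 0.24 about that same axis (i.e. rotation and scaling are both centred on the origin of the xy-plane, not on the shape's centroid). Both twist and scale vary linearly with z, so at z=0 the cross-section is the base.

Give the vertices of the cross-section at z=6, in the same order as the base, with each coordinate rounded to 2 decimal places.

Cross-section at z=6: (-2.96,-3.87) (0.44,-2.65) (3.07,-1.45) (2.96,3.49) (0.30,3.81) (-2.73,3.36) (-3.08,1.83)

t = z/height = 6/19 = 0.315789
s = 1 + (scale-1)·z/height = 1 + (0.24-1)·6/19 = 0.760000
θ = twist·z/height = 4°·6/19 = 1.2632° = 0.022046 rad
cos θ = 0.999757, sin θ = 0.022044 (intermediates below are computed at full precision and shown rounded to 5 d.p.)
v1: (-4,-5) → rotate → (-3.88881,-5.08696) → ×s → (-2.95549,-3.86609) → (-2.96,-3.87)
v2: (0.5,-3.5) → rotate → (0.57703,-3.48813) → ×s → (0.43855,-2.65098) → (0.44,-2.65)
v3: (4,-2) → rotate → (4.04312,-1.91134) → ×s → (3.07277,-1.45262) → (3.07,-1.45)
v4: (4,4.5) → rotate → (3.89983,4.58708) → ×s → (2.96387,3.48618) → (2.96,3.49)
v5: (0.5,5) → rotate → (0.38966,5.00981) → ×s → (0.29614,3.80745) → (0.30,3.81)
v6: (-3.5,4.5) → rotate → (-3.59835,4.42175) → ×s → (-2.73475,3.36053) → (-2.73,3.36)
v7: (-4,2.5) → rotate → (-4.05414,2.41121) → ×s → (-3.08115,1.83252) → (-3.08,1.83)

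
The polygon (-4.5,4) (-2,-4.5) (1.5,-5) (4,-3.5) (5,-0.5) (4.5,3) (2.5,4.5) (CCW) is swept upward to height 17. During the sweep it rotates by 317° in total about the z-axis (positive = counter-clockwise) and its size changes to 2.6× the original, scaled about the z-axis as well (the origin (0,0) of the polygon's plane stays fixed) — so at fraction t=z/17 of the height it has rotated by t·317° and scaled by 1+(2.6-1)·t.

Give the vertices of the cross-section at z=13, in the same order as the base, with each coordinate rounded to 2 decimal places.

t = z/height = 13/17 = 0.764706
s = 1 + (scale-1)·z/height = 1 + (2.6-1)·13/17 = 2.223529
θ = twist·z/height = 317°·13/17 = 242.4118° = 4.230883 rad
cos θ = -0.463114, sin θ = -0.886299 (intermediates below are computed at full precision and shown rounded to 5 d.p.)
v1: (-4.5,4) → rotate → (5.62921,2.13589) → ×s → (12.51671,4.74921) → (12.52,4.75)
v2: (-2,-4.5) → rotate → (-3.06212,3.85661) → ×s → (-6.80870,8.57529) → (-6.81,8.58)
v3: (1.5,-5) → rotate → (-5.12616,0.98612) → ×s → (-11.39818,2.19267) → (-11.40,2.19)
v4: (4,-3.5) → rotate → (-4.95450,-1.92430) → ×s → (-11.01648,-4.27873) → (-11.02,-4.28)
v5: (5,-0.5) → rotate → (-2.75872,-4.19994) → ×s → (-6.13409,-9.33868) → (-6.13,-9.34)
v6: (4.5,3) → rotate → (0.57488,-5.37769) → ×s → (1.27827,-11.95744) → (1.28,-11.96)
v7: (2.5,4.5) → rotate → (2.83056,-4.29976) → ×s → (6.29383,-9.56064) → (6.29,-9.56)

Cross-section at z=13: (12.52,4.75) (-6.81,8.58) (-11.40,2.19) (-11.02,-4.28) (-6.13,-9.34) (1.28,-11.96) (6.29,-9.56)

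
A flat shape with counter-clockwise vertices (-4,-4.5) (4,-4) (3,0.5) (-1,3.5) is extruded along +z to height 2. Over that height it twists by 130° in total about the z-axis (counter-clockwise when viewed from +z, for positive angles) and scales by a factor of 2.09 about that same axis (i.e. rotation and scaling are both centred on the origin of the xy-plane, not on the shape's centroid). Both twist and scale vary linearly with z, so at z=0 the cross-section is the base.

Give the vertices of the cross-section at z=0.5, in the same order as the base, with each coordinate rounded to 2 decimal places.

Cross-section at z=0.5: (-1.22,-7.56) (7.03,-1.56) (2.88,2.59) (-3.47,3.07)

t = z/height = 0.5/2 = 0.25
s = 1 + (scale-1)·z/height = 1 + (2.09-1)·0.5/2 = 1.272500
θ = twist·z/height = 130°·0.5/2 = 32.5000° = 0.567232 rad
cos θ = 0.843391, sin θ = 0.537300 (intermediates below are computed at full precision and shown rounded to 5 d.p.)
v1: (-4,-4.5) → rotate → (-0.95572,-5.94446) → ×s → (-1.21615,-7.56433) → (-1.22,-7.56)
v2: (4,-4) → rotate → (5.52276,-1.22437) → ×s → (7.02772,-1.55801) → (7.03,-1.56)
v3: (3,0.5) → rotate → (2.26152,2.03359) → ×s → (2.87779,2.58775) → (2.88,2.59)
v4: (-1,3.5) → rotate → (-2.72394,2.41457) → ×s → (-3.46621,3.07254) → (-3.47,3.07)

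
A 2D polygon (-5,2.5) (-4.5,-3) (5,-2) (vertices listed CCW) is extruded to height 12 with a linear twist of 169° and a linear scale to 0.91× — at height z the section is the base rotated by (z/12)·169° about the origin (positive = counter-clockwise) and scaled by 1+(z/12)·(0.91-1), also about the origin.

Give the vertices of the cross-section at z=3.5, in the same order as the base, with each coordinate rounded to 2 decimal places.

Cross-section at z=3.5: (-5.02,-2.10) (-0.64,-5.23) (4.65,2.42)

t = z/height = 3.5/12 = 0.291667
s = 1 + (scale-1)·z/height = 1 + (0.91-1)·3.5/12 = 0.973750
θ = twist·z/height = 169°·3.5/12 = 49.2917° = 0.860302 rad
cos θ = 0.652209, sin θ = 0.758039 (intermediates below are computed at full precision and shown rounded to 5 d.p.)
v1: (-5,2.5) → rotate → (-5.15614,-2.15968) → ×s → (-5.02079,-2.10298) → (-5.02,-2.10)
v2: (-4.5,-3) → rotate → (-0.66082,-5.36780) → ×s → (-0.64347,-5.22690) → (-0.64,-5.23)
v3: (5,-2) → rotate → (4.77712,2.48578) → ×s → (4.65172,2.42053) → (4.65,2.42)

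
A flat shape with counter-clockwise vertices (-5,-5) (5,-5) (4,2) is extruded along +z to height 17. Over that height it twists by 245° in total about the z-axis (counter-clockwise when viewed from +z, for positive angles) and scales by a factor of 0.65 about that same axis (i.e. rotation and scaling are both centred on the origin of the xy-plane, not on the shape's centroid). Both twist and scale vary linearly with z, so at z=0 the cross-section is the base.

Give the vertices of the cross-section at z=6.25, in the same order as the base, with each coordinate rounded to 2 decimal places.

Cross-section at z=6.25: (4.36,-4.35) (4.35,4.36) (-1.75,3.48)

t = z/height = 6.25/17 = 0.367647
s = 1 + (scale-1)·z/height = 1 + (0.65-1)·6.25/17 = 0.871324
θ = twist·z/height = 245°·6.25/17 = 90.0735° = 1.572080 rad
cos θ = -0.001283, sin θ = 0.999999 (intermediates below are computed at full precision and shown rounded to 5 d.p.)
v1: (-5,-5) → rotate → (5.00641,-4.99358) → ×s → (4.36221,-4.35102) → (4.36,-4.35)
v2: (5,-5) → rotate → (4.99358,5.00641) → ×s → (4.35102,4.36221) → (4.35,4.36)
v3: (4,2) → rotate → (-2.00513,3.99743) → ×s → (-1.74712,3.48305) → (-1.75,3.48)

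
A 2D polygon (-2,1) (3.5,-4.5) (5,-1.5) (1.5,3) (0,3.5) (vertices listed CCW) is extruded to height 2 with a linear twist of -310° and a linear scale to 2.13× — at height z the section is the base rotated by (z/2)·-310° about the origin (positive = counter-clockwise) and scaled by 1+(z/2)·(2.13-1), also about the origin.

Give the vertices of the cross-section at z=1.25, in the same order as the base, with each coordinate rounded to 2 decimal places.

Cross-section at z=1.25: (2.91,-2.47) (-3.98,8.88) (-7.68,4.51) (-3.70,-4.36) (-1.42,-5.80)

t = z/height = 1.25/2 = 0.625
s = 1 + (scale-1)·z/height = 1 + (2.13-1)·1.25/2 = 1.706250
θ = twist·z/height = -310°·1.25/2 = -193.7500° = -3.381575 rad
cos θ = -0.971342, sin θ = 0.237686 (intermediates below are computed at full precision and shown rounded to 5 d.p.)
v1: (-2,1) → rotate → (1.70500,-1.44671) → ×s → (2.90915,-2.46846) → (2.91,-2.47)
v2: (3.5,-4.5) → rotate → (-2.33011,5.20294) → ×s → (-3.97575,8.87752) → (-3.98,8.88)
v3: (5,-1.5) → rotate → (-4.50018,2.64544) → ×s → (-7.67843,4.51379) → (-7.68,4.51)
v4: (1.5,3) → rotate → (-2.17007,-2.55750) → ×s → (-3.70268,-4.36373) → (-3.70,-4.36)
v5: (0,3.5) → rotate → (-0.83190,-3.39970) → ×s → (-1.41943,-5.80073) → (-1.42,-5.80)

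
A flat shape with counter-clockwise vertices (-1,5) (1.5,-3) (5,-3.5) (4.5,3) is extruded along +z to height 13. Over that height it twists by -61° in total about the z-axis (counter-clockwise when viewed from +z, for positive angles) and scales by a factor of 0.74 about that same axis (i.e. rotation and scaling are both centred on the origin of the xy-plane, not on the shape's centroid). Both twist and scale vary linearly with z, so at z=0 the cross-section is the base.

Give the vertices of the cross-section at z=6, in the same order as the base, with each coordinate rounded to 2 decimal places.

t = z/height = 6/13 = 0.461538
s = 1 + (scale-1)·z/height = 1 + (0.74-1)·6/13 = 0.880000
θ = twist·z/height = -61°·6/13 = -28.1538° = -0.491377 rad
cos θ = 0.881684, sin θ = -0.471841 (intermediates below are computed at full precision and shown rounded to 5 d.p.)
v1: (-1,5) → rotate → (1.47752,4.88026) → ×s → (1.30022,4.29463) → (1.30,4.29)
v2: (1.5,-3) → rotate → (-0.09300,-3.35281) → ×s → (-0.08184,-2.95048) → (-0.08,-2.95)
v3: (5,-3.5) → rotate → (2.75698,-5.44510) → ×s → (2.42614,-4.79169) → (2.43,-4.79)
v4: (4.5,3) → rotate → (5.38310,0.52177) → ×s → (4.73713,0.45916) → (4.74,0.46)

Cross-section at z=6: (1.30,4.29) (-0.08,-2.95) (2.43,-4.79) (4.74,0.46)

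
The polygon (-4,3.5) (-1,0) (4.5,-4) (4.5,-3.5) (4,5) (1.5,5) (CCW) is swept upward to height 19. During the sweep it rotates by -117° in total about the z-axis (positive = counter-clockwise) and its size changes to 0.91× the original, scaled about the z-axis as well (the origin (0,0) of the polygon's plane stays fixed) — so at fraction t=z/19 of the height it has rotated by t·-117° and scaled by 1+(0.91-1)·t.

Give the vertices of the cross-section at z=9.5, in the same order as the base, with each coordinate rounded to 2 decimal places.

t = z/height = 9.5/19 = 0.5
s = 1 + (scale-1)·z/height = 1 + (0.91-1)·9.5/19 = 0.955000
θ = twist·z/height = -117°·9.5/19 = -58.5000° = -1.021018 rad
cos θ = 0.522499, sin θ = -0.852640 (intermediates below are computed at full precision and shown rounded to 5 d.p.)
v1: (-4,3.5) → rotate → (0.89425,5.23931) → ×s → (0.85401,5.00354) → (0.85,5.00)
v2: (-1,0) → rotate → (-0.52250,0.85264) → ×s → (-0.49899,0.81427) → (-0.50,0.81)
v3: (4.5,-4) → rotate → (-1.05932,-5.92687) → ×s → (-1.01165,-5.66017) → (-1.01,-5.66)
v4: (4.5,-3.5) → rotate → (-0.63300,-5.66563) → ×s → (-0.60451,-5.41067) → (-0.60,-5.41)
v5: (4,5) → rotate → (6.35320,-0.79807) → ×s → (6.06730,-0.76215) → (6.07,-0.76)
v6: (1.5,5) → rotate → (5.04695,1.33353) → ×s → (4.81984,1.27352) → (4.82,1.27)

Cross-section at z=9.5: (0.85,5.00) (-0.50,0.81) (-1.01,-5.66) (-0.60,-5.41) (6.07,-0.76) (4.82,1.27)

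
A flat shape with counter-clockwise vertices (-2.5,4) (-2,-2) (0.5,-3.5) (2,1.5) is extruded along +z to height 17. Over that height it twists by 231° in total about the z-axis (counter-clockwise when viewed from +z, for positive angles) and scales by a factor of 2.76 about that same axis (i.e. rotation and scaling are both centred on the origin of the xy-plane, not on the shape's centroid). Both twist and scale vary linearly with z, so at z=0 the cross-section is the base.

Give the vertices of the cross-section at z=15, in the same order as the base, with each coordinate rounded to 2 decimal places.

Cross-section at z=15: (9.96,-6.76) (2.61,6.73) (-4.78,7.66) (-3.12,-5.57)

t = z/height = 15/17 = 0.882353
s = 1 + (scale-1)·z/height = 1 + (2.76-1)·15/17 = 2.552941
θ = twist·z/height = 231°·15/17 = 203.8235° = 3.557392 rad
cos θ = -0.914794, sin θ = -0.403921 (intermediates below are computed at full precision and shown rounded to 5 d.p.)
v1: (-2.5,4) → rotate → (3.90267,-2.64937) → ×s → (9.96328,-6.76369) → (9.96,-6.76)
v2: (-2,-2) → rotate → (1.02175,2.63743) → ×s → (2.60846,6.73320) → (2.61,6.73)
v3: (0.5,-3.5) → rotate → (-1.87112,2.99982) → ×s → (-4.77686,7.65836) → (-4.78,7.66)
v4: (2,1.5) → rotate → (-1.22371,-2.18003) → ×s → (-3.12405,-5.56550) → (-3.12,-5.57)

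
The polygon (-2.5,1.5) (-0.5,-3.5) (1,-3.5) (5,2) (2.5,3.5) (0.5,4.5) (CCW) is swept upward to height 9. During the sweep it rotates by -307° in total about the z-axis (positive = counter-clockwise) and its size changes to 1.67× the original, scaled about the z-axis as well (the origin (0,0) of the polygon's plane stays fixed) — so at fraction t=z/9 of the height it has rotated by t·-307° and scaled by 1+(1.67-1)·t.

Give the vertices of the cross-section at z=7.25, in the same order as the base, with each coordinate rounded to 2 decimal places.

t = z/height = 7.25/9 = 0.805556
s = 1 + (scale-1)·z/height = 1 + (1.67-1)·7.25/9 = 1.539722
θ = twist·z/height = -307°·7.25/9 = -247.3056° = -4.316296 rad
cos θ = -0.385817, sin θ = 0.922576 (intermediates below are computed at full precision and shown rounded to 5 d.p.)
v1: (-2.5,1.5) → rotate → (-0.41932,-2.88516) → ×s → (-0.64564,-4.44235) → (-0.65,-4.44)
v2: (-0.5,-3.5) → rotate → (3.42192,0.88907) → ×s → (5.26881,1.36892) → (5.27,1.37)
v3: (1,-3.5) → rotate → (2.84320,2.27293) → ×s → (4.37773,3.49969) → (4.38,3.50)
v4: (5,2) → rotate → (-3.77423,3.84124) → ×s → (-5.81127,5.91445) → (-5.81,5.91)
v5: (2.5,3.5) → rotate → (-4.19356,0.95608) → ×s → (-6.45691,1.47210) → (-6.46,1.47)
v6: (0.5,4.5) → rotate → (-4.34450,-1.27489) → ×s → (-6.68932,-1.96297) → (-6.69,-1.96)

Cross-section at z=7.25: (-0.65,-4.44) (5.27,1.37) (4.38,3.50) (-5.81,5.91) (-6.46,1.47) (-6.69,-1.96)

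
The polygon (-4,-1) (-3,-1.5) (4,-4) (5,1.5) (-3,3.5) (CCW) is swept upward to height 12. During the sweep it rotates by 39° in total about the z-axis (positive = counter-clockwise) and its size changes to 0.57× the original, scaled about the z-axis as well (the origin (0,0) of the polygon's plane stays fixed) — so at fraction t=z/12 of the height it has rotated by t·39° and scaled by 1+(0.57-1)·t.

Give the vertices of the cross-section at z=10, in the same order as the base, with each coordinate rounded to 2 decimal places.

t = z/height = 10/12 = 0.833333
s = 1 + (scale-1)·z/height = 1 + (0.57-1)·10/12 = 0.641667
θ = twist·z/height = 39°·10/12 = 32.5000° = 0.567232 rad
cos θ = 0.843391, sin θ = 0.537300 (intermediates below are computed at full precision and shown rounded to 5 d.p.)
v1: (-4,-1) → rotate → (-2.83627,-2.99259) → ×s → (-1.81994,-1.92025) → (-1.82,-1.92)
v2: (-3,-1.5) → rotate → (-1.72422,-2.87699) → ×s → (-1.10638,-1.84607) → (-1.11,-1.85)
v3: (4,-4) → rotate → (5.52276,-1.22437) → ×s → (3.54377,-0.78564) → (3.54,-0.79)
v4: (5,1.5) → rotate → (3.41101,3.95159) → ×s → (2.18873,2.53560) → (2.19,2.54)
v5: (-3,3.5) → rotate → (-4.41072,1.33997) → ×s → (-2.83021,0.85981) → (-2.83,0.86)

Cross-section at z=10: (-1.82,-1.92) (-1.11,-1.85) (3.54,-0.79) (2.19,2.54) (-2.83,0.86)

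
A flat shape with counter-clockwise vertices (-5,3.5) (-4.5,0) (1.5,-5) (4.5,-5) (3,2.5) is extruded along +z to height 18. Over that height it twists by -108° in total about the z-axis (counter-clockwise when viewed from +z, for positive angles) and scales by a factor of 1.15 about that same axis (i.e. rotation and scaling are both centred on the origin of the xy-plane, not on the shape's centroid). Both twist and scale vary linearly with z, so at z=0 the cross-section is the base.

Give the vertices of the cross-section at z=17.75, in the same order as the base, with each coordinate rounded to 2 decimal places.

Cross-section at z=17.75: (5.48,4.36) (1.47,4.95) (-5.99,-0.02) (-6.97,-3.32) (1.77,-4.12)

t = z/height = 17.75/18 = 0.986111
s = 1 + (scale-1)·z/height = 1 + (1.15-1)·17.75/18 = 1.147917
θ = twist·z/height = -108°·17.75/18 = -106.5000° = -1.858776 rad
cos θ = -0.284015, sin θ = -0.958820 (intermediates below are computed at full precision and shown rounded to 5 d.p.)
v1: (-5,3.5) → rotate → (4.77595,3.80004) → ×s → (5.48239,4.36213) → (5.48,4.36)
v2: (-4.5,0) → rotate → (1.27807,4.31469) → ×s → (1.46712,4.95290) → (1.47,4.95)
v3: (1.5,-5) → rotate → (-5.22012,-0.01815) → ×s → (-5.99226,-0.02084) → (-5.99,-0.02)
v4: (4.5,-5) → rotate → (-6.07217,-2.89461) → ×s → (-6.97034,-3.32277) → (-6.97,-3.32)
v5: (3,2.5) → rotate → (1.54500,-3.58650) → ×s → (1.77354,-4.11700) → (1.77,-4.12)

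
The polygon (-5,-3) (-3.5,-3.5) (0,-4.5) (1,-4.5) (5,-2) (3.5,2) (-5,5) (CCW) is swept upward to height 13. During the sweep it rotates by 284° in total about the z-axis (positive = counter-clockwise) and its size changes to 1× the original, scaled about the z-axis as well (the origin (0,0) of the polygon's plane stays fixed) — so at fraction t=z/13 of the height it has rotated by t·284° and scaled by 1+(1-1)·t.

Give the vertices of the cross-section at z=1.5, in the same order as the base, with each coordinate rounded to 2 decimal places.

Cross-section at z=1.5: (-2.58,-5.23) (-1.05,-4.84) (2.44,-3.78) (3.28,-3.24) (5.29,1.02) (1.86,3.58) (-6.91,1.50)

t = z/height = 1.5/13 = 0.115385
s = 1 + (scale-1)·z/height = 1 + (1-1)·1.5/13 = 1.000000
θ = twist·z/height = 284°·1.5/13 = 32.7692° = 0.571931 rad
cos θ = 0.840857, sin θ = 0.541257 (intermediates below are computed at full precision and shown rounded to 5 d.p.)
v1: (-5,-3) → rotate → (-2.58052,-5.22886) → ×s → (-2.58052,-5.22886) → (-2.58,-5.23)
v2: (-3.5,-3.5) → rotate → (-1.04860,-4.83740) → ×s → (-1.04860,-4.83740) → (-1.05,-4.84)
v3: (0,-4.5) → rotate → (2.43566,-3.78386) → ×s → (2.43566,-3.78386) → (2.44,-3.78)
v4: (1,-4.5) → rotate → (3.27651,-3.24260) → ×s → (3.27651,-3.24260) → (3.28,-3.24)
v5: (5,-2) → rotate → (5.28680,1.02457) → ×s → (5.28680,1.02457) → (5.29,1.02)
v6: (3.5,2) → rotate → (1.86049,3.57611) → ×s → (1.86049,3.57611) → (1.86,3.58)
v7: (-5,5) → rotate → (-6.91057,1.49800) → ×s → (-6.91057,1.49800) → (-6.91,1.50)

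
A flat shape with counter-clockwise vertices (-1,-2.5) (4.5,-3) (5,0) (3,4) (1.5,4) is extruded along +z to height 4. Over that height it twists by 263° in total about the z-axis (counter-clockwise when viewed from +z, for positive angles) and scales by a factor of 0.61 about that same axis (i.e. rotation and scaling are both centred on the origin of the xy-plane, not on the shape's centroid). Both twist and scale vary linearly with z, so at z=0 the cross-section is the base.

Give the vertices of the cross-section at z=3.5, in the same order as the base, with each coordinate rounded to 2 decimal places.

Cross-section at z=3.5: (-0.84,1.56) (-3.42,-1.01) (-2.11,-2.53) (0.76,-3.21) (1.39,-2.45)

t = z/height = 3.5/4 = 0.875
s = 1 + (scale-1)·z/height = 1 + (0.61-1)·3.5/4 = 0.658750
θ = twist·z/height = 263°·3.5/4 = 230.1250° = 4.016439 rad
cos θ = -0.641115, sin θ = -0.767445 (intermediates below are computed at full precision and shown rounded to 5 d.p.)
v1: (-1,-2.5) → rotate → (-1.27750,2.37023) → ×s → (-0.84155,1.56139) → (-0.84,1.56)
v2: (4.5,-3) → rotate → (-5.18735,-1.53016) → ×s → (-3.41717,-1.00799) → (-3.42,-1.01)
v3: (5,0) → rotate → (-3.20557,-3.83722) → ×s → (-2.11167,-2.52777) → (-2.11,-2.53)
v4: (3,4) → rotate → (1.14644,-4.86679) → ×s → (0.75521,-3.20600) → (0.76,-3.21)
v5: (1.5,4) → rotate → (2.10811,-3.71563) → ×s → (1.38872,-2.44767) → (1.39,-2.45)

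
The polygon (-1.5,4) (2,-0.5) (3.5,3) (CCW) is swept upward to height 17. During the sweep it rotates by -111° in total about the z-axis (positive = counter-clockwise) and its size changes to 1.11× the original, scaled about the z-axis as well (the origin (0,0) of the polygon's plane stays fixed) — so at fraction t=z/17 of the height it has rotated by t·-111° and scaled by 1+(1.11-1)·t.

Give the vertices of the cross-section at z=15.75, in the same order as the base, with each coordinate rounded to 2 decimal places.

t = z/height = 15.75/17 = 0.926471
s = 1 + (scale-1)·z/height = 1 + (1.11-1)·15.75/17 = 1.101912
θ = twist·z/height = -111°·15.75/17 = -102.8382° = -1.794866 rad
cos θ = -0.222199, sin θ = -0.975001 (intermediates below are computed at full precision and shown rounded to 5 d.p.)
v1: (-1.5,4) → rotate → (4.23330,0.57371) → ×s → (4.66473,0.63217) → (4.66,0.63)
v2: (2,-0.5) → rotate → (-0.93190,-1.83890) → ×s → (-1.02687,-2.02631) → (-1.03,-2.03)
v3: (3.5,3) → rotate → (2.14731,-4.07910) → ×s → (2.36614,-4.49481) → (2.37,-4.49)

Cross-section at z=15.75: (4.66,0.63) (-1.03,-2.03) (2.37,-4.49)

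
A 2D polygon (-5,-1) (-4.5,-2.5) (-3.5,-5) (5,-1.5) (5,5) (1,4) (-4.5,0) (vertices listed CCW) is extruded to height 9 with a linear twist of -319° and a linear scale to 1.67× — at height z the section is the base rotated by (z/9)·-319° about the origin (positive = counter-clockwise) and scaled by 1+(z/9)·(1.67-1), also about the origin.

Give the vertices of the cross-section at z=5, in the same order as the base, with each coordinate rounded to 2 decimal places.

t = z/height = 5/9 = 0.555556
s = 1 + (scale-1)·z/height = 1 + (1.67-1)·5/9 = 1.372222
θ = twist·z/height = -319°·5/9 = -177.2222° = -3.093111 rad
cos θ = -0.998825, sin θ = -0.048462 (intermediates below are computed at full precision and shown rounded to 5 d.p.)
v1: (-5,-1) → rotate → (4.94566,1.24114) → ×s → (6.78655,1.70312) → (6.79,1.70)
v2: (-4.5,-2.5) → rotate → (4.37356,2.71514) → ×s → (6.00149,3.72578) → (6.00,3.73)
v3: (-3.5,-5) → rotate → (3.25358,5.16374) → ×s → (4.46463,7.08580) → (4.46,7.09)
v4: (5,-1.5) → rotate → (-5.06682,1.25593) → ×s → (-6.95280,1.72341) → (-6.95,1.72)
v5: (5,5) → rotate → (-4.75181,-5.23644) → ×s → (-6.52054,-7.18556) → (-6.52,-7.19)
v6: (1,4) → rotate → (-0.80498,-4.04376) → ×s → (-1.10461,-5.54894) → (-1.10,-5.55)
v7: (-4.5,0) → rotate → (4.49471,0.21808) → ×s → (6.16774,0.29926) → (6.17,0.30)

Cross-section at z=5: (6.79,1.70) (6.00,3.73) (4.46,7.09) (-6.95,1.72) (-6.52,-7.19) (-1.10,-5.55) (6.17,0.30)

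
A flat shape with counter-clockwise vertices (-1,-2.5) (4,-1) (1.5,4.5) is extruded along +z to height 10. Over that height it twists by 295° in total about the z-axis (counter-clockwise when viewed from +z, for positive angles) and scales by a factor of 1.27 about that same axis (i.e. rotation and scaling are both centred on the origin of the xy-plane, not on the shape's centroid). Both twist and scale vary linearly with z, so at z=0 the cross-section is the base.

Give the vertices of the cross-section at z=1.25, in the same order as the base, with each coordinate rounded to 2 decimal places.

Cross-section at z=1.25: (0.72,-2.69) (3.93,1.65) (-1.55,4.65)

t = z/height = 1.25/10 = 0.125
s = 1 + (scale-1)·z/height = 1 + (1.27-1)·1.25/10 = 1.033750
θ = twist·z/height = 295°·1.25/10 = 36.8750° = 0.643590 rad
cos θ = 0.799947, sin θ = 0.600071 (intermediates below are computed at full precision and shown rounded to 5 d.p.)
v1: (-1,-2.5) → rotate → (0.70023,-2.59994) → ×s → (0.72386,-2.68769) → (0.72,-2.69)
v2: (4,-1) → rotate → (3.79986,1.60034) → ×s → (3.92810,1.65435) → (3.93,1.65)
v3: (1.5,4.5) → rotate → (-1.50040,4.49987) → ×s → (-1.55104,4.65174) → (-1.55,4.65)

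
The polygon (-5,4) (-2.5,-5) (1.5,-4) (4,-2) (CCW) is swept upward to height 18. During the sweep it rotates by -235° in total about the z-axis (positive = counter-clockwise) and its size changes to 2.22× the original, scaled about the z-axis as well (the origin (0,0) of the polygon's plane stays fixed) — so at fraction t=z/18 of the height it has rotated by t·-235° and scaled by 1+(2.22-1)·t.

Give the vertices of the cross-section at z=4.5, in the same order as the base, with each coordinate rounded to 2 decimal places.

Cross-section at z=4.5: (1.08,8.29) (-7.27,-0.60) (-3.45,-4.38) (0.48,-5.82)

t = z/height = 4.5/18 = 0.25
s = 1 + (scale-1)·z/height = 1 + (2.22-1)·4.5/18 = 1.305000
θ = twist·z/height = -235°·4.5/18 = -58.7500° = -1.025381 rad
cos θ = 0.518773, sin θ = -0.854912 (intermediates below are computed at full precision and shown rounded to 5 d.p.)
v1: (-5,4) → rotate → (0.82578,6.34965) → ×s → (1.07764,8.28630) → (1.08,8.29)
v2: (-2.5,-5) → rotate → (-5.57149,-0.45659) → ×s → (-7.27080,-0.59585) → (-7.27,-0.60)
v3: (1.5,-4) → rotate → (-2.64149,-3.35746) → ×s → (-3.44714,-4.38149) → (-3.45,-4.38)
v4: (4,-2) → rotate → (0.36527,-4.45719) → ×s → (0.47668,-5.81664) → (0.48,-5.82)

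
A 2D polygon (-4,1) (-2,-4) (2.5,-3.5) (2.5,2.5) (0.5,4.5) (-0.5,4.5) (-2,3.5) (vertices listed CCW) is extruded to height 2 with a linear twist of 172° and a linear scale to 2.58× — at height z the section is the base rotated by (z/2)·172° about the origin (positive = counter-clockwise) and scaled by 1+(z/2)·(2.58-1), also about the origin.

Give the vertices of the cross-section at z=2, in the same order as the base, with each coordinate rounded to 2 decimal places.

Cross-section at z=2: (9.86,-3.99) (6.55,9.50) (-5.13,9.84) (-7.28,-5.49) (-2.89,-11.32) (-0.34,-11.68) (3.85,-9.66)

t = z/height = 2/2 = 1
s = 1 + (scale-1)·z/height = 1 + (2.58-1)·2/2 = 2.580000
θ = twist·z/height = 172°·2/2 = 172.0000° = 3.001966 rad
cos θ = -0.990268, sin θ = 0.139173 (intermediates below are computed at full precision and shown rounded to 5 d.p.)
v1: (-4,1) → rotate → (3.82190,-1.54696) → ×s → (9.86050,-3.99116) → (9.86,-3.99)
v2: (-2,-4) → rotate → (2.53723,3.68273) → ×s → (6.54605,9.50143) → (6.55,9.50)
v3: (2.5,-3.5) → rotate → (-1.98856,3.81387) → ×s → (-5.13050,9.83979) → (-5.13,9.84)
v4: (2.5,2.5) → rotate → (-2.82360,-2.12774) → ×s → (-7.28490,-5.48956) → (-7.28,-5.49)
v5: (0.5,4.5) → rotate → (-1.12141,-4.38662) → ×s → (-2.89325,-11.31748) → (-2.89,-11.32)
v6: (-0.5,4.5) → rotate → (-0.13114,-4.52579) → ×s → (-0.33835,-11.67655) → (-0.34,-11.68)
v7: (-2,3.5) → rotate → (1.49343,-3.74428) → ×s → (3.85305,-9.66025) → (3.85,-9.66)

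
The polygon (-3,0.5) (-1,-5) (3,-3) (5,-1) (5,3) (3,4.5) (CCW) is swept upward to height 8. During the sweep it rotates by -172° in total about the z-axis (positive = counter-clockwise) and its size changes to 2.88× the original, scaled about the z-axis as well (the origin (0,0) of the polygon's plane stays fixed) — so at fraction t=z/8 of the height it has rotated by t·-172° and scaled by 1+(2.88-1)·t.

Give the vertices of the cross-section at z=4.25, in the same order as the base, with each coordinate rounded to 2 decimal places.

t = z/height = 4.25/8 = 0.53125
s = 1 + (scale-1)·z/height = 1 + (2.88-1)·4.25/8 = 1.998750
θ = twist·z/height = -172°·4.25/8 = -91.3750° = -1.594795 rad
cos θ = -0.023996, sin θ = -0.999712 (intermediates below are computed at full precision and shown rounded to 5 d.p.)
v1: (-3,0.5) → rotate → (0.57184,2.98714) → ×s → (1.14297,5.97054) → (1.14,5.97)
v2: (-1,-5) → rotate → (-4.97456,1.11969) → ×s → (-9.94291,2.23798) → (-9.94,2.24)
v3: (3,-3) → rotate → (-3.07112,-2.92715) → ×s → (-6.13841,-5.85064) → (-6.14,-5.85)
v4: (5,-1) → rotate → (-1.11969,-4.97456) → ×s → (-2.23798,-9.94291) → (-2.24,-9.94)
v5: (5,3) → rotate → (2.87916,-5.07055) → ×s → (5.75471,-10.13476) → (5.75,-10.13)
v6: (3,4.5) → rotate → (4.42672,-3.10712) → ×s → (8.84790,-6.21035) → (8.85,-6.21)

Cross-section at z=4.25: (1.14,5.97) (-9.94,2.24) (-6.14,-5.85) (-2.24,-9.94) (5.75,-10.13) (8.85,-6.21)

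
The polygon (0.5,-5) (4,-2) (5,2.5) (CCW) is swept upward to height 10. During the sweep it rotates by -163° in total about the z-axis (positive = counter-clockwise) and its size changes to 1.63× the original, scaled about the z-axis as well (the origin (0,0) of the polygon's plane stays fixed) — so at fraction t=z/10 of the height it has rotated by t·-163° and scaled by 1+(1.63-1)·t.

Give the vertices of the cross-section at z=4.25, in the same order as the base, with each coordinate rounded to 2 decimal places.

Cross-section at z=4.25: (-5.70,-2.84) (-0.58,-5.64) (5.21,-4.81)

t = z/height = 4.25/10 = 0.425
s = 1 + (scale-1)·z/height = 1 + (1.63-1)·4.25/10 = 1.267750
θ = twist·z/height = -163°·4.25/10 = -69.2750° = -1.209077 rad
cos θ = 0.353883, sin θ = -0.935290 (intermediates below are computed at full precision and shown rounded to 5 d.p.)
v1: (0.5,-5) → rotate → (-4.49951,-2.23706) → ×s → (-5.70425,-2.83603) → (-5.70,-2.84)
v2: (4,-2) → rotate → (-0.45505,-4.44892) → ×s → (-0.57689,-5.64012) → (-0.58,-5.64)
v3: (5,2.5) → rotate → (4.10764,-3.79174) → ×s → (5.20746,-4.80698) → (5.21,-4.81)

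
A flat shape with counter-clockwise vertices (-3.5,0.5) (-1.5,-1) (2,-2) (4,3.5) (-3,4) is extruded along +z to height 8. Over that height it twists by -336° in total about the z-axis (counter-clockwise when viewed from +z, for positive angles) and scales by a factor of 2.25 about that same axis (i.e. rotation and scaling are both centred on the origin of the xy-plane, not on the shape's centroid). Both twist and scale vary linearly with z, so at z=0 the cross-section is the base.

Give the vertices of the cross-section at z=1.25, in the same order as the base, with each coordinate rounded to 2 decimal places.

Cross-section at z=1.25: (-2.07,3.68) (-2.04,0.69) (-0.44,-3.35) (6.23,-1.25) (1.61,5.76)

t = z/height = 1.25/8 = 0.15625
s = 1 + (scale-1)·z/height = 1 + (2.25-1)·1.25/8 = 1.195313
θ = twist·z/height = -336°·1.25/8 = -52.5000° = -0.916298 rad
cos θ = 0.608761, sin θ = -0.793353 (intermediates below are computed at full precision and shown rounded to 5 d.p.)
v1: (-3.5,0.5) → rotate → (-1.73399,3.08112) → ×s → (-2.07266,3.68290) → (-2.07,3.68)
v2: (-1.5,-1) → rotate → (-1.70650,0.58127) → ×s → (-2.03980,0.69480) → (-2.04,0.69)
v3: (2,-2) → rotate → (-0.36918,-2.80423) → ×s → (-0.44129,-3.35193) → (-0.44,-3.35)
v4: (4,3.5) → rotate → (5.21178,-1.04275) → ×s → (6.22971,-1.24641) → (6.23,-1.25)
v5: (-3,4) → rotate → (1.34713,4.81511) → ×s → (1.61024,5.75556) → (1.61,5.76)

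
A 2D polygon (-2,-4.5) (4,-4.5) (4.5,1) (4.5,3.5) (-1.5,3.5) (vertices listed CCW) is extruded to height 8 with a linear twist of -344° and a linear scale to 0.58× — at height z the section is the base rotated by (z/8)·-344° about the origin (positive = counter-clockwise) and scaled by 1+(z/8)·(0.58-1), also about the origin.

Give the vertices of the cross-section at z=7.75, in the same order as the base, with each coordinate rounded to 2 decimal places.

Cross-section at z=7.75: (0.14,-2.92) (3.32,-1.32) (2.12,1.73) (1.45,3.06) (-1.73,1.45)

t = z/height = 7.75/8 = 0.96875
s = 1 + (scale-1)·z/height = 1 + (0.58-1)·7.75/8 = 0.593125
θ = twist·z/height = -344°·7.75/8 = -333.2500° = -5.816310 rad
cos θ = 0.892979, sin θ = 0.450098 (intermediates below are computed at full precision and shown rounded to 5 d.p.)
v1: (-2,-4.5) → rotate → (0.23949,-4.91860) → ×s → (0.14204,-2.91735) → (0.14,-2.92)
v2: (4,-4.5) → rotate → (5.59736,-2.21801) → ×s → (3.31993,-1.31556) → (3.32,-1.32)
v3: (4.5,1) → rotate → (3.56831,2.91842) → ×s → (2.11645,1.73099) → (2.12,1.73)
v4: (4.5,3.5) → rotate → (2.44306,5.15087) → ×s → (1.44904,3.05511) → (1.45,3.06)
v5: (-1.5,3.5) → rotate → (-2.91481,2.45028) → ×s → (-1.72885,1.45332) → (-1.73,1.45)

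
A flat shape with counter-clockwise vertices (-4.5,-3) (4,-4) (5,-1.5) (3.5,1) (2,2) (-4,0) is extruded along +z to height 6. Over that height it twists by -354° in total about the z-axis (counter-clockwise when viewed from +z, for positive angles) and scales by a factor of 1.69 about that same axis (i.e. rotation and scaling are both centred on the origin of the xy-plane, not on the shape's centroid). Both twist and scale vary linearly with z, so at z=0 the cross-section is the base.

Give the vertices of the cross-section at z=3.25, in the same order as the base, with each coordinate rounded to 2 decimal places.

t = z/height = 3.25/6 = 0.541667
s = 1 + (scale-1)·z/height = 1 + (1.69-1)·3.25/6 = 1.373750
θ = twist·z/height = -354°·3.25/6 = -191.7500° = -3.346669 rad
cos θ = -0.979045, sin θ = 0.203642 (intermediates below are computed at full precision and shown rounded to 5 d.p.)
v1: (-4.5,-3) → rotate → (5.01663,2.02075) → ×s → (6.89160,2.77600) → (6.89,2.78)
v2: (4,-4) → rotate → (-3.10161,4.73075) → ×s → (-4.26084,6.49887) → (-4.26,6.50)
v3: (5,-1.5) → rotate → (-4.58976,2.48678) → ×s → (-6.30519,3.41621) → (-6.31,3.42)
v4: (3.5,1) → rotate → (-3.63030,-0.26630) → ×s → (-4.98713,-0.36583) → (-4.99,-0.37)
v5: (2,2) → rotate → (-2.36537,-1.55081) → ×s → (-3.24943,-2.13042) → (-3.25,-2.13)
v6: (-4,0) → rotate → (3.91618,-0.81457) → ×s → (5.37985,-1.11901) → (5.38,-1.12)

Cross-section at z=3.25: (6.89,2.78) (-4.26,6.50) (-6.31,3.42) (-4.99,-0.37) (-3.25,-2.13) (5.38,-1.12)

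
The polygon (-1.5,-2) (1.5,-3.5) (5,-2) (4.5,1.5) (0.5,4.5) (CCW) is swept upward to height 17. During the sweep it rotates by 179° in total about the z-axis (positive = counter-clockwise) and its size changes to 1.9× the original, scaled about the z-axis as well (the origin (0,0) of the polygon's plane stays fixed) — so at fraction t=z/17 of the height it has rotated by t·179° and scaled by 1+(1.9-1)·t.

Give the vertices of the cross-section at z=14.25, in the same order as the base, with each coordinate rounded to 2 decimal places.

Cross-section at z=14.25: (4.03,1.73) (0.79,6.63) (-5.85,7.42) (-8.15,1.66) (-4.70,-6.40)

t = z/height = 14.25/17 = 0.838235
s = 1 + (scale-1)·z/height = 1 + (1.9-1)·14.25/17 = 1.754412
θ = twist·z/height = 179°·14.25/17 = 150.0441° = 2.618764 rad
cos θ = -0.866410, sin θ = 0.499333 (intermediates below are computed at full precision and shown rounded to 5 d.p.)
v1: (-1.5,-2) → rotate → (2.29828,0.98382) → ×s → (4.03213,1.72603) → (4.03,1.73)
v2: (1.5,-3.5) → rotate → (0.44805,3.78144) → ×s → (0.78606,6.63419) → (0.79,6.63)
v3: (5,-2) → rotate → (-3.33338,4.22949) → ×s → (-5.84813,7.42026) → (-5.85,7.42)
v4: (4.5,1.5) → rotate → (-4.64785,0.94738) → ×s → (-8.15423,1.66210) → (-8.15,1.66)
v5: (0.5,4.5) → rotate → (-2.68020,-3.64918) → ×s → (-4.70218,-6.40216) → (-4.70,-6.40)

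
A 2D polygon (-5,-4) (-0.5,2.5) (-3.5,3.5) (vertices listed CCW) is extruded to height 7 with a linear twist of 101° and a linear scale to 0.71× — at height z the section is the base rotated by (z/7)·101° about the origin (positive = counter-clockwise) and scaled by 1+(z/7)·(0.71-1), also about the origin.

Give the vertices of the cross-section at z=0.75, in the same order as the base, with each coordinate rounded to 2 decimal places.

Cross-section at z=0.75: (-4.03,-4.72) (-0.93,2.29) (-3.97,2.69)

t = z/height = 0.75/7 = 0.107143
s = 1 + (scale-1)·z/height = 1 + (0.71-1)·0.75/7 = 0.968929
θ = twist·z/height = 101°·0.75/7 = 10.8214° = 0.188870 rad
cos θ = 0.982217, sin θ = 0.187749 (intermediates below are computed at full precision and shown rounded to 5 d.p.)
v1: (-5,-4) → rotate → (-4.16009,-4.86761) → ×s → (-4.03083,-4.71637) → (-4.03,-4.72)
v2: (-0.5,2.5) → rotate → (-0.96048,2.36167) → ×s → (-0.93064,2.28829) → (-0.93,2.29)
v3: (-3.5,3.5) → rotate → (-4.09488,2.78064) → ×s → (-3.96765,2.69424) → (-3.97,2.69)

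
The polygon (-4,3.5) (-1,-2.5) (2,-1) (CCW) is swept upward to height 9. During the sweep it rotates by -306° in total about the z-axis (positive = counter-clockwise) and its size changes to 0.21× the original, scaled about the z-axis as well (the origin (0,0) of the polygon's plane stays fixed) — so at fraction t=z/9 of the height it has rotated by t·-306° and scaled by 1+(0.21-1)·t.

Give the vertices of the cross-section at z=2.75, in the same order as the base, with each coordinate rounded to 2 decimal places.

t = z/height = 2.75/9 = 0.305556
s = 1 + (scale-1)·z/height = 1 + (0.21-1)·2.75/9 = 0.758611
θ = twist·z/height = -306°·2.75/9 = -93.5000° = -1.631883 rad
cos θ = -0.061049, sin θ = -0.998135 (intermediates below are computed at full precision and shown rounded to 5 d.p.)
v1: (-4,3.5) → rotate → (3.73767,3.77887) → ×s → (2.83543,2.86669) → (2.84,2.87)
v2: (-1,-2.5) → rotate → (-2.43429,1.15076) → ×s → (-1.84668,0.87298) → (-1.85,0.87)
v3: (2,-1) → rotate → (-1.12023,-1.93522) → ×s → (-0.84982,-1.46808) → (-0.85,-1.47)

Cross-section at z=2.75: (2.84,2.87) (-1.85,0.87) (-0.85,-1.47)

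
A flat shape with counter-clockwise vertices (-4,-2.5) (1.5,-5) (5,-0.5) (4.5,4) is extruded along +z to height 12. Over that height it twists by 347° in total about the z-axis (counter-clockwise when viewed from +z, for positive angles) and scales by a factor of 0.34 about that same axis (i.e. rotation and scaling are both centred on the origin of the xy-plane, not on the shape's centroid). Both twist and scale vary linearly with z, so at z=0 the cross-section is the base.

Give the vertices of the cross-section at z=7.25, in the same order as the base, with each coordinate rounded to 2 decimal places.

t = z/height = 7.25/12 = 0.604167
s = 1 + (scale-1)·z/height = 1 + (0.34-1)·7.25/12 = 0.601250
θ = twist·z/height = 347°·7.25/12 = 209.6458° = 3.659010 rad
cos θ = -0.869100, sin θ = -0.494637 (intermediates below are computed at full precision and shown rounded to 5 d.p.)
v1: (-4,-2.5) → rotate → (2.23980,4.15130) → ×s → (1.34668,2.49597) → (1.35,2.50)
v2: (1.5,-5) → rotate → (-3.77684,3.60354) → ×s → (-2.27082,2.16663) → (-2.27,2.17)
v3: (5,-0.5) → rotate → (-4.59282,-2.03864) → ×s → (-2.76143,-1.22573) → (-2.76,-1.23)
v4: (4.5,4) → rotate → (-1.93240,-5.70227) → ×s → (-1.16185,-3.42849) → (-1.16,-3.43)

Cross-section at z=7.25: (1.35,2.50) (-2.27,2.17) (-2.76,-1.23) (-1.16,-3.43)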